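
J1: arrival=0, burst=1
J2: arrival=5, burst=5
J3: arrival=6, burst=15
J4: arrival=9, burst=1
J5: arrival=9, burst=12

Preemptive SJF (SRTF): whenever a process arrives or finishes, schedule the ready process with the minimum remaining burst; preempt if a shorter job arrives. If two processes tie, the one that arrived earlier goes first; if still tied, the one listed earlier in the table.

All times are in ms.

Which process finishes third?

J4

Timeline: | J1 0-1 | idle 1-5 | J2 5-10 | J4 10-11 | J5 11-23 | J3 23-38 |
Completion: J1=1  J2=10  J3=38  J4=11  J5=23
Finish order: J1 → J2 → J4 → J5 → J3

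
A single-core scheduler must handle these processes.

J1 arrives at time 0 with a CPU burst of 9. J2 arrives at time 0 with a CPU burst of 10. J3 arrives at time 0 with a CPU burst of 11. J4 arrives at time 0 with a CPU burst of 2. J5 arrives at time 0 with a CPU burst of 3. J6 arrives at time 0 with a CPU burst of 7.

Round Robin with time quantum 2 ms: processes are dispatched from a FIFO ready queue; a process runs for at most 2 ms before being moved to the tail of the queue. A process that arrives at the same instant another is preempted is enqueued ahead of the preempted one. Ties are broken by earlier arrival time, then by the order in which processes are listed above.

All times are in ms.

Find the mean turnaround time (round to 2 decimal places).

30.17

Gantt: | J1 0-2 | J2 2-4 | J3 4-6 | J4 6-8 | J5 8-10 | J6 10-12 | J1 12-14 | J2 14-16 | J3 16-18 | J5 18-19 | J6 19-21 | J1 21-23 | J2 23-25 | J3 25-27 | J6 27-29 | J1 29-31 | J2 31-33 | J3 33-35 | J6 35-36 | J1 36-37 | J2 37-39 | J3 39-42 |
Completion: J1=37  J2=39  J3=42  J4=8  J5=19  J6=36
Turnaround (C−A): J1=37  J2=39  J3=42  J4=8  J5=19  J6=36
Turnaround times: J1=37, J2=39, J3=42, J4=8, J5=19, J6=36
Average turnaround = (37+39+42+8+19+36) / 6 = 181/6 = 30.17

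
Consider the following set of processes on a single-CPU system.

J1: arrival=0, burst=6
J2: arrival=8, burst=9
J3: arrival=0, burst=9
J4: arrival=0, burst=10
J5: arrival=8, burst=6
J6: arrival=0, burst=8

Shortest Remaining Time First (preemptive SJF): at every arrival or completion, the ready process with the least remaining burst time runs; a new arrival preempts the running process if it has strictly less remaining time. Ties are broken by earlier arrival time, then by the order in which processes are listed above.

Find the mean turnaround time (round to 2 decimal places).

23.17

Timeline: | J1 0-6 | J6 6-14 | J5 14-20 | J3 20-29 | J2 29-38 | J4 38-48 |
Completion: J1=6  J2=38  J3=29  J4=48  J5=20  J6=14
Turnaround times: J1=6, J2=30, J3=29, J4=48, J5=12, J6=14
Average turnaround = (6+30+29+48+12+14) / 6 = 139/6 = 23.17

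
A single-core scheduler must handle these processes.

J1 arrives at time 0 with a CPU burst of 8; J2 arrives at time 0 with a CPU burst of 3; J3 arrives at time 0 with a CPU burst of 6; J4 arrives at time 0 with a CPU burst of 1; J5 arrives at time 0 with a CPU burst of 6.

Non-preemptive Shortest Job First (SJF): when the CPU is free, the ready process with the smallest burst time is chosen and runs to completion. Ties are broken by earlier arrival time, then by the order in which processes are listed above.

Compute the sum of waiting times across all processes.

31

Timeline: | J4 0-1 | J2 1-4 | J3 4-10 | J5 10-16 | J1 16-24 |
Completion: J1=24  J2=4  J3=10  J4=1  J5=16
Turnaround (C−A): J1=24  J2=4  J3=10  J4=1  J5=16
Waiting = turnaround − burst: J1=16, J2=1, J3=4, J4=0, J5=10
Total waiting = 16 + 1 + 4 + 0 + 10 = 31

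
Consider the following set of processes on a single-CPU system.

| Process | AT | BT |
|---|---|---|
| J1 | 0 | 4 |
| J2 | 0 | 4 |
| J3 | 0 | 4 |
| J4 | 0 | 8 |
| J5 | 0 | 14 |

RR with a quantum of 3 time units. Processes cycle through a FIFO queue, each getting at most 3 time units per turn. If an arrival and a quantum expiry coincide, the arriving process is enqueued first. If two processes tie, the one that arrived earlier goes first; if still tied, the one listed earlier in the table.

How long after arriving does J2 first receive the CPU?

3

Schedule: | J1 0-3 | J2 3-6 | J3 6-9 | J4 9-12 | J5 12-15 | J1 15-16 | J2 16-17 | J3 17-18 | J4 18-21 | J5 21-24 | J4 24-26 | J5 26-34 |
Completion: J1=16  J2=17  J3=18  J4=26  J5=34
Response(J2) = first start − arrival = 3 − 0 = 3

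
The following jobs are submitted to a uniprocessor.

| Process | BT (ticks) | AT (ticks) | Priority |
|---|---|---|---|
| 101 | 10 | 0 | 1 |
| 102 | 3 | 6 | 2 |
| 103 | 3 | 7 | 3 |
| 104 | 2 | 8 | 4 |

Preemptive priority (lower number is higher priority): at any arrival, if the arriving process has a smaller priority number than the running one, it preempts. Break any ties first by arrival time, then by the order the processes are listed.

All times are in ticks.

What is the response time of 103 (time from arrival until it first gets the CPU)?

6

Gantt: | 101 0-10 | 102 10-13 | 103 13-16 | 104 16-18 |
Completion: 101=10  102=13  103=16  104=18
Turnaround (C−A): 101=10  102=7  103=9  104=10
Response(103) = first start − arrival = 13 − 7 = 6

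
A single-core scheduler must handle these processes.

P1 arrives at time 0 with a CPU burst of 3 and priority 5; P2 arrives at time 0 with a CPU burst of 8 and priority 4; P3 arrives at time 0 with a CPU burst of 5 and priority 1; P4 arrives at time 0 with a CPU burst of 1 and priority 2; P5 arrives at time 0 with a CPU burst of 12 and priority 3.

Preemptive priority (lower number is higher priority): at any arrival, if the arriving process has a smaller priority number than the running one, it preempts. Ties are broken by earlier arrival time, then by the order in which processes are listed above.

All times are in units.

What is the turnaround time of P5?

Gantt: | P3 0-5 | P4 5-6 | P5 6-18 | P2 18-26 | P1 26-29 |
Completion: P1=29  P2=26  P3=5  P4=6  P5=18
Turnaround (C−A): P1=29  P2=26  P3=5  P4=6  P5=18
Turnaround(P5) = completion − arrival = 18 − 0 = 18

18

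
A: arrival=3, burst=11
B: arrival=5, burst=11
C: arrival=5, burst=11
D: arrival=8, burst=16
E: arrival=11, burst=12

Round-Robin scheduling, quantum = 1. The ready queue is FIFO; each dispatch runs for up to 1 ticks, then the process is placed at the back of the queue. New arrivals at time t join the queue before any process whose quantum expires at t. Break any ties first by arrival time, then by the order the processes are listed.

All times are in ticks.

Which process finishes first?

A

Schedule: | idle 0-3 | A 3-5 | B 5-6 | C 6-7 | A 7-8 | B 8-9 | C 9-10 | D 10-11 | A 11-12 | B 12-13 | C 13-14 | E 14-15 | D 15-16 | A 16-17 | B 17-18 | C 18-19 | E 19-20 | D 20-21 | A 21-22 | B 22-23 | C 23-24 | E 24-25 | D 25-26 | A 26-27 | B 27-28 | C 28-29 | E 29-30 | D 30-31 | A 31-32 | B 32-33 | C 33-34 | E 34-35 | D 35-36 | A 36-37 | B 37-38 | C 38-39 | E 39-40 | D 40-41 | A 41-42 | B 42-43 | C 43-44 | E 44-45 | D 45-46 | A 46-47 | B 47-48 | C 48-49 | E 49-50 | D 50-51 | B 51-52 | C 52-53 | E 53-54 | D 54-55 | E 55-56 | D 56-57 | E 57-58 | D 58-59 | E 59-60 | D 60-64 |
Completion: A=47  B=52  C=53  D=64  E=60
Finish order: A → B → C → E → D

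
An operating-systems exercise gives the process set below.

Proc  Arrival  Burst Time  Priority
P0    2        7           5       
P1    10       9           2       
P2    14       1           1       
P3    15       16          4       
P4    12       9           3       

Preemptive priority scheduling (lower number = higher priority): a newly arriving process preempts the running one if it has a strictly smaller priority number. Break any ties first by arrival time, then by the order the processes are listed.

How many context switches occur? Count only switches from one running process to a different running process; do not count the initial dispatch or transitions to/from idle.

4

Gantt: | idle 0-2 | P0 2-9 | idle 9-10 | P1 10-14 | P2 14-15 | P1 15-20 | P4 20-29 | P3 29-45 |
Completion: P0=9  P1=20  P2=15  P3=45  P4=29
Turnaround (C−A): P0=7  P1=10  P2=1  P3=30  P4=17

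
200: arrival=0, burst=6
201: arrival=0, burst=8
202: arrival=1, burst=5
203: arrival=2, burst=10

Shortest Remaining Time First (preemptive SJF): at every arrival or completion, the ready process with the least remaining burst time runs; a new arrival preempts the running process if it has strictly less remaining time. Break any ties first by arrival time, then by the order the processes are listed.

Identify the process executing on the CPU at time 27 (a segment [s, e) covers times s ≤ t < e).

203

Timeline: | 200 0-6 | 202 6-11 | 201 11-19 | 203 19-29 |
Completion: 200=6  201=19  202=11  203=29
Turnaround (C−A): 200=6  201=19  202=10  203=27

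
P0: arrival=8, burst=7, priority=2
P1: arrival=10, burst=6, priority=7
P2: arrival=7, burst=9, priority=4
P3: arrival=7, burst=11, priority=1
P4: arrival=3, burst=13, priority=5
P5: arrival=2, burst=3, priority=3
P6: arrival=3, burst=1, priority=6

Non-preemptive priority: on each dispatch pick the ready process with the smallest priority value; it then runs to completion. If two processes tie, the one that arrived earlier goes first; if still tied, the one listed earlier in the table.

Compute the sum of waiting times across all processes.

141

Gantt: | idle 0-2 | P5 2-5 | P4 5-18 | P3 18-29 | P0 29-36 | P2 36-45 | P6 45-46 | P1 46-52 |
Completion: P0=36  P1=52  P2=45  P3=29  P4=18  P5=5  P6=46
Turnaround (C−A): P0=28  P1=42  P2=38  P3=22  P4=15  P5=3  P6=43
Waiting = turnaround − burst: P0=21, P1=36, P2=29, P3=11, P4=2, P5=0, P6=42
Total waiting = 21 + 36 + 29 + 11 + 2 + 0 + 42 = 141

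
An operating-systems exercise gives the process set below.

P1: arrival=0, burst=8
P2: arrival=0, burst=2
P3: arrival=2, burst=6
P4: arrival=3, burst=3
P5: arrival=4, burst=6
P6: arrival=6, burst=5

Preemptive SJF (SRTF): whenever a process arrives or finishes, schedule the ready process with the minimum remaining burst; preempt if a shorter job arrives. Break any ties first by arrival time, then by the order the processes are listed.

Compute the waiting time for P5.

Gantt: | P2 0-2 | P3 2-3 | P4 3-6 | P3 6-11 | P6 11-16 | P5 16-22 | P1 22-30 |
Completion: P1=30  P2=2  P3=11  P4=6  P5=22  P6=16
Waiting(P5) = turnaround − burst = 18 − 6 = 12

12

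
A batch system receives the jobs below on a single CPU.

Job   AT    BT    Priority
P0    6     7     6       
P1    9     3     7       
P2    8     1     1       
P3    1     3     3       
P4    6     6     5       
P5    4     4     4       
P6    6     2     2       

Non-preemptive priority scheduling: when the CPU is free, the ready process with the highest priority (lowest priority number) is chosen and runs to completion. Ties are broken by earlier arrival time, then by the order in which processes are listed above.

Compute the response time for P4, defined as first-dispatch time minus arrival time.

5

Timeline: | idle 0-1 | P3 1-4 | P5 4-8 | P2 8-9 | P6 9-11 | P4 11-17 | P0 17-24 | P1 24-27 |
Completion: P0=24  P1=27  P2=9  P3=4  P4=17  P5=8  P6=11
Turnaround (C−A): P0=18  P1=18  P2=1  P3=3  P4=11  P5=4  P6=5
Response(P4) = first start − arrival = 11 − 6 = 5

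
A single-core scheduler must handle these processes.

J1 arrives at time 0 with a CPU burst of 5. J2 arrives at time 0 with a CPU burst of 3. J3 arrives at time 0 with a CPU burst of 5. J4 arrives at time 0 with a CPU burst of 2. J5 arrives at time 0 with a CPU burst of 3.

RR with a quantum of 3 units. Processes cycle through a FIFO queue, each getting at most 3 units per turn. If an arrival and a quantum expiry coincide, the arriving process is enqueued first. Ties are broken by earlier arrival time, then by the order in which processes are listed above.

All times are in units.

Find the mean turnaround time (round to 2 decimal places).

13.00

Schedule: | J1 0-3 | J2 3-6 | J3 6-9 | J4 9-11 | J5 11-14 | J1 14-16 | J3 16-18 |
Completion: J1=16  J2=6  J3=18  J4=11  J5=14
Turnaround (C−A): J1=16  J2=6  J3=18  J4=11  J5=14
Turnaround times: J1=16, J2=6, J3=18, J4=11, J5=14
Average turnaround = (16+6+18+11+14) / 5 = 65/5 = 13.00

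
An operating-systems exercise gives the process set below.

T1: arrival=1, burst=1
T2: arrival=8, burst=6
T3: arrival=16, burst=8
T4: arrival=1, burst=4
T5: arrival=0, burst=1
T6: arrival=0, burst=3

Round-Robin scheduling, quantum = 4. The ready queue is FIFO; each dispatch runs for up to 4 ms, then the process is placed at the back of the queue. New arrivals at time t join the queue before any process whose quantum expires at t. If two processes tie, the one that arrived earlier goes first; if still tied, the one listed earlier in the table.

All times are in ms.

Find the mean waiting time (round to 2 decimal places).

1.50

Timeline: | T5 0-1 | T6 1-4 | T1 4-5 | T4 5-9 | T2 9-15 | idle 15-16 | T3 16-24 |
Completion: T1=5  T2=15  T3=24  T4=9  T5=1  T6=4
Waiting times: T1=3, T2=1, T3=0, T4=4, T5=0, T6=1
Average waiting = (3+1+0+4+0+1) / 6 = 9/6 = 1.50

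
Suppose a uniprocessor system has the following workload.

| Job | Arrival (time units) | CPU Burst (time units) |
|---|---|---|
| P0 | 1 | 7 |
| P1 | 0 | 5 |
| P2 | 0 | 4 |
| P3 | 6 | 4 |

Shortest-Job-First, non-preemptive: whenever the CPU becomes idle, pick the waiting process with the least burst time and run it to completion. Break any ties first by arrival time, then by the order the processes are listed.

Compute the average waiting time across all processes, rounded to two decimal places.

4.75

Schedule: | P2 0-4 | P1 4-9 | P3 9-13 | P0 13-20 |
Completion: P0=20  P1=9  P2=4  P3=13
Turnaround (C−A): P0=19  P1=9  P2=4  P3=7
Waiting times: P0=12, P1=4, P2=0, P3=3
Average waiting = (12+4+0+3) / 4 = 19/4 = 4.75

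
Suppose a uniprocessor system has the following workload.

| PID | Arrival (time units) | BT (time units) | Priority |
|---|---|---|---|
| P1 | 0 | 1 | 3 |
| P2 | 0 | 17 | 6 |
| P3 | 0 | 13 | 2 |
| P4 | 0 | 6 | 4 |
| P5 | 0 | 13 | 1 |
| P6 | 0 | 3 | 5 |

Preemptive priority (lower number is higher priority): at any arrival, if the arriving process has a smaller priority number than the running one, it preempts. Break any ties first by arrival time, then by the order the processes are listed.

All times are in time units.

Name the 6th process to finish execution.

P2

Schedule: | P5 0-13 | P3 13-26 | P1 26-27 | P4 27-33 | P6 33-36 | P2 36-53 |
Completion: P1=27  P2=53  P3=26  P4=33  P5=13  P6=36
Finish order: P5 → P3 → P1 → P4 → P6 → P2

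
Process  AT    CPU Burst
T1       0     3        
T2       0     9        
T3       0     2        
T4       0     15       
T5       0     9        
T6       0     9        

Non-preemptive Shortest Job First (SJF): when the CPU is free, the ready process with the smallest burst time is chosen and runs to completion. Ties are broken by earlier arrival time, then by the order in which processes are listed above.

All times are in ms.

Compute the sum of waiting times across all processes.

76

Timeline: | T3 0-2 | T1 2-5 | T2 5-14 | T5 14-23 | T6 23-32 | T4 32-47 |
Completion: T1=5  T2=14  T3=2  T4=47  T5=23  T6=32
Turnaround (C−A): T1=5  T2=14  T3=2  T4=47  T5=23  T6=32
Waiting = turnaround − burst: T1=2, T2=5, T3=0, T4=32, T5=14, T6=23
Total waiting = 2 + 5 + 0 + 32 + 14 + 23 = 76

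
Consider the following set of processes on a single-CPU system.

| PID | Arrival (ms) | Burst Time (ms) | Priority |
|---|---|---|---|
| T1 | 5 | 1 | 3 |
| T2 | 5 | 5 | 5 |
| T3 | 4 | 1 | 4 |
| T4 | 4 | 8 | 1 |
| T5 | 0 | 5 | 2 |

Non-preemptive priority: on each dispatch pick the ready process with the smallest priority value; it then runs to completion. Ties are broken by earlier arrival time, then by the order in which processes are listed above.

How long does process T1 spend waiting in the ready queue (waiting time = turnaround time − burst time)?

8

Timeline: | T5 0-5 | T4 5-13 | T1 13-14 | T3 14-15 | T2 15-20 |
Completion: T1=14  T2=20  T3=15  T4=13  T5=5
Waiting(T1) = turnaround − burst = 9 − 1 = 8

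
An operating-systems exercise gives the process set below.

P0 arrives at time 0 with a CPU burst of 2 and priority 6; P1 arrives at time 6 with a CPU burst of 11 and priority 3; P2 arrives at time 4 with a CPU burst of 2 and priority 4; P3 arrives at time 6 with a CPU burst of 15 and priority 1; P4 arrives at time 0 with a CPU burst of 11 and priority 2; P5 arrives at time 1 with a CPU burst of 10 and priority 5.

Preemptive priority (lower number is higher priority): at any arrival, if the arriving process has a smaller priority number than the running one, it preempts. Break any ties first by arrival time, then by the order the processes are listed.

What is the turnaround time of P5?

Schedule: | P4 0-6 | P3 6-21 | P4 21-26 | P1 26-37 | P2 37-39 | P5 39-49 | P0 49-51 |
Completion: P0=51  P1=37  P2=39  P3=21  P4=26  P5=49
Turnaround(P5) = completion − arrival = 49 − 1 = 48

48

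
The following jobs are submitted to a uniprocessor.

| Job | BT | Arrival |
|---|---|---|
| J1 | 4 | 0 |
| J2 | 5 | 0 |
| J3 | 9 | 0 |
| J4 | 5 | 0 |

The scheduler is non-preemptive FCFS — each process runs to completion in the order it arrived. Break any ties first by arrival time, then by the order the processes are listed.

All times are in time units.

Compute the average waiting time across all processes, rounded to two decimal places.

7.75

Gantt: | J1 0-4 | J2 4-9 | J3 9-18 | J4 18-23 |
Completion: J1=4  J2=9  J3=18  J4=23
Turnaround (C−A): J1=4  J2=9  J3=18  J4=23
Waiting times: J1=0, J2=4, J3=9, J4=18
Average waiting = (0+4+9+18) / 4 = 31/4 = 7.75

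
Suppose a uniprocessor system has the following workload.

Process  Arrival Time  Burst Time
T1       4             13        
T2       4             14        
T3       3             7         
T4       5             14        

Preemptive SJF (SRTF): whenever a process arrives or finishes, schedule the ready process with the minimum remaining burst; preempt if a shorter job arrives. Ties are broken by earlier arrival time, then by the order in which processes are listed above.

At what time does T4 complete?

Timeline: | idle 0-3 | T3 3-10 | T1 10-23 | T2 23-37 | T4 37-51 |
Completion: T1=23  T2=37  T3=10  T4=51
Turnaround (C−A): T1=19  T2=33  T3=7  T4=46

51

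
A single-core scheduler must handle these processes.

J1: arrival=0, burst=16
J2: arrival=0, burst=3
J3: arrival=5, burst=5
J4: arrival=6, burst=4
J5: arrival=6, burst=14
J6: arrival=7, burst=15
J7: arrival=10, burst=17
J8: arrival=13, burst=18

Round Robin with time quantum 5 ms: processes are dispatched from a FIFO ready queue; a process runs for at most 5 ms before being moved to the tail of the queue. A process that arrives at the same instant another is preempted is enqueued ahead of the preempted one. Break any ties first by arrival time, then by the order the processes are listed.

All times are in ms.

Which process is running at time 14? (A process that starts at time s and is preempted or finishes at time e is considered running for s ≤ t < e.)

J1

Gantt: | J1 0-5 | J2 5-8 | J3 8-13 | J1 13-18 | J4 18-22 | J5 22-27 | J6 27-32 | J7 32-37 | J8 37-42 | J1 42-47 | J5 47-52 | J6 52-57 | J7 57-62 | J8 62-67 | J1 67-68 | J5 68-72 | J6 72-77 | J7 77-82 | J8 82-87 | J7 87-89 | J8 89-92 |
Completion: J1=68  J2=8  J3=13  J4=22  J5=72  J6=77  J7=89  J8=92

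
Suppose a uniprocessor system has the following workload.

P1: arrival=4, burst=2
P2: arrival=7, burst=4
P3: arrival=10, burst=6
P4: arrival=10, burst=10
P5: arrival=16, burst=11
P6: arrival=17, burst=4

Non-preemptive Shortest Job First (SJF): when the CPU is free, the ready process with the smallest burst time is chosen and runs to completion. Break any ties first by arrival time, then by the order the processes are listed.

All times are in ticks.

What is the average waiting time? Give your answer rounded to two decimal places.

Schedule: | idle 0-4 | P1 4-6 | idle 6-7 | P2 7-11 | P3 11-17 | P6 17-21 | P4 21-31 | P5 31-42 |
Completion: P1=6  P2=11  P3=17  P4=31  P5=42  P6=21
Waiting times: P1=0, P2=0, P3=1, P4=11, P5=15, P6=0
Average waiting = (0+0+1+11+15+0) / 6 = 27/6 = 4.50

4.50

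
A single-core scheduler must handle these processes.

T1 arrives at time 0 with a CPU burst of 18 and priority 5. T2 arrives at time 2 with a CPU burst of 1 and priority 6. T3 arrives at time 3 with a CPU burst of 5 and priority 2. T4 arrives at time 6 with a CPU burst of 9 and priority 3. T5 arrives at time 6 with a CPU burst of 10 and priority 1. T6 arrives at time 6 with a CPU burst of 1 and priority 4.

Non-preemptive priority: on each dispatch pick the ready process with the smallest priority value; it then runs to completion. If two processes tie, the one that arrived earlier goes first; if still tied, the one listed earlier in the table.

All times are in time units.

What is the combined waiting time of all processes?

Gantt: | T1 0-18 | T5 18-28 | T3 28-33 | T4 33-42 | T6 42-43 | T2 43-44 |
Completion: T1=18  T2=44  T3=33  T4=42  T5=28  T6=43
Waiting = turnaround − burst: T1=0, T2=41, T3=25, T4=27, T5=12, T6=36
Total waiting = 0 + 41 + 25 + 27 + 12 + 36 = 141

141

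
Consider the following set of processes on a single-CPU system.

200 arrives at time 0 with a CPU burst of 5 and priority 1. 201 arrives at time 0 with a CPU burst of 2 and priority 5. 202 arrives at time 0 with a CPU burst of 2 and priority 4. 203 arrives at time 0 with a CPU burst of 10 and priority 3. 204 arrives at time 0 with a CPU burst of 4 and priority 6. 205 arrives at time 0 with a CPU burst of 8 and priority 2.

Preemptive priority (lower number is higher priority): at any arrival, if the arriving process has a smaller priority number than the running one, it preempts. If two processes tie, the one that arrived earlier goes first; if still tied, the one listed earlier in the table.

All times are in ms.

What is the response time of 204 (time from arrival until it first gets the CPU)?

Schedule: | 200 0-5 | 205 5-13 | 203 13-23 | 202 23-25 | 201 25-27 | 204 27-31 |
Completion: 200=5  201=27  202=25  203=23  204=31  205=13
Turnaround (C−A): 200=5  201=27  202=25  203=23  204=31  205=13
Response(204) = first start − arrival = 27 − 0 = 27

27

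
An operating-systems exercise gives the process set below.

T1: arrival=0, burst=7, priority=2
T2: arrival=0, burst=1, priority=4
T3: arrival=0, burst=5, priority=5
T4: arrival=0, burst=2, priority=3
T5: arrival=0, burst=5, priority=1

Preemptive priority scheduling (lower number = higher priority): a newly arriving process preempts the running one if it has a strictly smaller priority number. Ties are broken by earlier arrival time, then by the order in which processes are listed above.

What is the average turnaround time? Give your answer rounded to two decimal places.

Gantt: | T5 0-5 | T1 5-12 | T4 12-14 | T2 14-15 | T3 15-20 |
Completion: T1=12  T2=15  T3=20  T4=14  T5=5
Turnaround times: T1=12, T2=15, T3=20, T4=14, T5=5
Average turnaround = (12+15+20+14+5) / 5 = 66/5 = 13.20

13.20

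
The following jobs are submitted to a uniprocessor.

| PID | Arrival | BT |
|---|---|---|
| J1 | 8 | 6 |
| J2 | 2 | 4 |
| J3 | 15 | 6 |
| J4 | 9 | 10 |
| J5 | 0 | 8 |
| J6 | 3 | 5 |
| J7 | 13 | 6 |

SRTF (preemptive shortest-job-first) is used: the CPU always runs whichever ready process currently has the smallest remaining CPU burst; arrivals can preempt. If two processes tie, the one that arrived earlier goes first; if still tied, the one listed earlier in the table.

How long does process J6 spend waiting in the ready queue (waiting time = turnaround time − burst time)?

3

Gantt: | J5 0-2 | J2 2-6 | J6 6-11 | J5 11-17 | J1 17-23 | J7 23-29 | J3 29-35 | J4 35-45 |
Completion: J1=23  J2=6  J3=35  J4=45  J5=17  J6=11  J7=29
Turnaround (C−A): J1=15  J2=4  J3=20  J4=36  J5=17  J6=8  J7=16
Waiting(J6) = turnaround − burst = 8 − 5 = 3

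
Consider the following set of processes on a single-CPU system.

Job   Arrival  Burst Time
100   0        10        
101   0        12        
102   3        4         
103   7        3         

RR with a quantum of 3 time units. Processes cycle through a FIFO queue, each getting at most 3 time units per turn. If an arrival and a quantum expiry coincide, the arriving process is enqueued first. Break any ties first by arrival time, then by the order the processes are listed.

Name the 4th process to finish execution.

101

Schedule: | 100 0-3 | 101 3-6 | 102 6-9 | 100 9-12 | 101 12-15 | 103 15-18 | 102 18-19 | 100 19-22 | 101 22-25 | 100 25-26 | 101 26-29 |
Completion: 100=26  101=29  102=19  103=18
Finish order: 103 → 102 → 100 → 101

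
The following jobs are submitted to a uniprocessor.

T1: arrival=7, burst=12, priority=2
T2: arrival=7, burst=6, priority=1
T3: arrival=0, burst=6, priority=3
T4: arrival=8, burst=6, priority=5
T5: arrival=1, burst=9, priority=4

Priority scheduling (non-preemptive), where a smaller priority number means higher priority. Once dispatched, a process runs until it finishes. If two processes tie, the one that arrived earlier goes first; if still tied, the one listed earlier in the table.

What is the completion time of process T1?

Timeline: | T3 0-6 | T5 6-15 | T2 15-21 | T1 21-33 | T4 33-39 |
Completion: T1=33  T2=21  T3=6  T4=39  T5=15
Turnaround (C−A): T1=26  T2=14  T3=6  T4=31  T5=14

33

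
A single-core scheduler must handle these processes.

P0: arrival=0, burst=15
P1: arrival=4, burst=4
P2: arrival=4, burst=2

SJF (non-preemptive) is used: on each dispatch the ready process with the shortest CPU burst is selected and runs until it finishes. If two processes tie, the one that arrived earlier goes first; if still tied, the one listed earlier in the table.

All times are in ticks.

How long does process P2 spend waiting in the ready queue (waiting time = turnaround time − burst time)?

Timeline: | P0 0-15 | P2 15-17 | P1 17-21 |
Completion: P0=15  P1=21  P2=17
Turnaround (C−A): P0=15  P1=17  P2=13
Waiting(P2) = turnaround − burst = 13 − 2 = 11

11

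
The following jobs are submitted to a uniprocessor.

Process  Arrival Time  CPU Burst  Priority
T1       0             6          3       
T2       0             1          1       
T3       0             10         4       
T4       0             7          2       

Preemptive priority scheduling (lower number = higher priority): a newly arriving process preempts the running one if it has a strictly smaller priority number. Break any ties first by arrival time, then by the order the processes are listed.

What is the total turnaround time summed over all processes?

Gantt: | T2 0-1 | T4 1-8 | T1 8-14 | T3 14-24 |
Completion: T1=14  T2=1  T3=24  T4=8
Turnaround (C−A): T1=14  T2=1  T3=24  T4=8
Turnaround = completion − arrival: T1=14, T2=1, T3=24, T4=8
Total turnaround = 14 + 1 + 24 + 8 = 47

47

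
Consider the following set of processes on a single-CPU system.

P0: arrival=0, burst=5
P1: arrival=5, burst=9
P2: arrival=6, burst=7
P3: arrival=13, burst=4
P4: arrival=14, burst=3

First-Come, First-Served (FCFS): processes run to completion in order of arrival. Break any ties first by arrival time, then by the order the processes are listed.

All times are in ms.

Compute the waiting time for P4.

Timeline: | P0 0-5 | P1 5-14 | P2 14-21 | P3 21-25 | P4 25-28 |
Completion: P0=5  P1=14  P2=21  P3=25  P4=28
Turnaround (C−A): P0=5  P1=9  P2=15  P3=12  P4=14
Waiting(P4) = turnaround − burst = 14 − 3 = 11

11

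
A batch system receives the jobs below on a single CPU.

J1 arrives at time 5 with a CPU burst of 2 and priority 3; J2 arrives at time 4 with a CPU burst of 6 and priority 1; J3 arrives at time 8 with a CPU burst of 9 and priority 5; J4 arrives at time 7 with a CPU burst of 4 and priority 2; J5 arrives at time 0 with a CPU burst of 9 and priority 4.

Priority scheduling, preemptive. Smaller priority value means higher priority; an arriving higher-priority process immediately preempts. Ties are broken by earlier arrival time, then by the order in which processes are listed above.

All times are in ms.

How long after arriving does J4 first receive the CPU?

3

Timeline: | J5 0-4 | J2 4-10 | J4 10-14 | J1 14-16 | J5 16-21 | J3 21-30 |
Completion: J1=16  J2=10  J3=30  J4=14  J5=21
Response(J4) = first start − arrival = 10 − 7 = 3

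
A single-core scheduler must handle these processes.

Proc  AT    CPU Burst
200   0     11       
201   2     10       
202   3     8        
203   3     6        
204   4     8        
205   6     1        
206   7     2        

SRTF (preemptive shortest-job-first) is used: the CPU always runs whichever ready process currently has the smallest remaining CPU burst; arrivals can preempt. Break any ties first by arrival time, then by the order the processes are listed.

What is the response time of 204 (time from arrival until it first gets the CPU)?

Gantt: | 200 0-3 | 203 3-6 | 205 6-7 | 206 7-9 | 203 9-12 | 200 12-20 | 202 20-28 | 204 28-36 | 201 36-46 |
Completion: 200=20  201=46  202=28  203=12  204=36  205=7  206=9
Turnaround (C−A): 200=20  201=44  202=25  203=9  204=32  205=1  206=2
Response(204) = first start − arrival = 28 − 4 = 24

24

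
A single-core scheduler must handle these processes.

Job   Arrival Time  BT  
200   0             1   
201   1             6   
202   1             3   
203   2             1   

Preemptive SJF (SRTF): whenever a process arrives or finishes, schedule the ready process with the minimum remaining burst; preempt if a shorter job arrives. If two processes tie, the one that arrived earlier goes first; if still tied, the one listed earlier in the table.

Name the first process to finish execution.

200

Timeline: | 200 0-1 | 202 1-2 | 203 2-3 | 202 3-5 | 201 5-11 |
Completion: 200=1  201=11  202=5  203=3
Turnaround (C−A): 200=1  201=10  202=4  203=1
Finish order: 200 → 203 → 202 → 201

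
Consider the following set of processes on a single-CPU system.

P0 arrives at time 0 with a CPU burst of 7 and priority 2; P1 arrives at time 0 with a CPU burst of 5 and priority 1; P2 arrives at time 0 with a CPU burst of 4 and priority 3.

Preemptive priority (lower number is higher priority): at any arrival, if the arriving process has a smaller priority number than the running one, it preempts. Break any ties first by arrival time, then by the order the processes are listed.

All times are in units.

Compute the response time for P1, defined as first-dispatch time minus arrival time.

Gantt: | P1 0-5 | P0 5-12 | P2 12-16 |
Completion: P0=12  P1=5  P2=16
Response(P1) = first start − arrival = 0 − 0 = 0

0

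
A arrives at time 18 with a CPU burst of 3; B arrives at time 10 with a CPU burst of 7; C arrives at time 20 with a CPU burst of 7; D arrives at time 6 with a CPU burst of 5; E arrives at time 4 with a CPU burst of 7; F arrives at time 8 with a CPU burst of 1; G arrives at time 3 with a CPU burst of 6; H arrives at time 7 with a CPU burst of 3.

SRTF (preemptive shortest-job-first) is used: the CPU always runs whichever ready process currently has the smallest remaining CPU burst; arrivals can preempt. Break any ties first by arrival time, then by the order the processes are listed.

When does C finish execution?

Gantt: | idle 0-3 | G 3-9 | F 9-10 | H 10-13 | D 13-18 | A 18-21 | E 21-28 | B 28-35 | C 35-42 |
Completion: A=21  B=35  C=42  D=18  E=28  F=10  G=9  H=13
Turnaround (C−A): A=3  B=25  C=22  D=12  E=24  F=2  G=6  H=6

42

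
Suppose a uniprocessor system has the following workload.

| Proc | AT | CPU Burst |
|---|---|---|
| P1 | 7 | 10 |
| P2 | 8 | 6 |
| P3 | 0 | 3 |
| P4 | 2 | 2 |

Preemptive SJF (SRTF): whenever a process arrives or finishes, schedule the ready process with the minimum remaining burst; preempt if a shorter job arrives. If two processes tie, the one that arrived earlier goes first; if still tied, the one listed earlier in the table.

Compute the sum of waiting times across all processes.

Schedule: | P3 0-3 | P4 3-5 | idle 5-7 | P1 7-8 | P2 8-14 | P1 14-23 |
Completion: P1=23  P2=14  P3=3  P4=5
Turnaround (C−A): P1=16  P2=6  P3=3  P4=3
Waiting = turnaround − burst: P1=6, P2=0, P3=0, P4=1
Total waiting = 6 + 0 + 0 + 1 = 7

7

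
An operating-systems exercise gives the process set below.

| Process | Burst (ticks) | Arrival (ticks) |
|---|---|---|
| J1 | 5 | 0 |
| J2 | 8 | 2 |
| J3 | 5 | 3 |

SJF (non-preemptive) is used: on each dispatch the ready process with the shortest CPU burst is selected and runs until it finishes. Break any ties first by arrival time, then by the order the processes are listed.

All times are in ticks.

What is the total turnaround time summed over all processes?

Gantt: | J1 0-5 | J3 5-10 | J2 10-18 |
Completion: J1=5  J2=18  J3=10
Turnaround (C−A): J1=5  J2=16  J3=7
Turnaround = completion − arrival: J1=5, J2=16, J3=7
Total turnaround = 5 + 16 + 7 = 28

28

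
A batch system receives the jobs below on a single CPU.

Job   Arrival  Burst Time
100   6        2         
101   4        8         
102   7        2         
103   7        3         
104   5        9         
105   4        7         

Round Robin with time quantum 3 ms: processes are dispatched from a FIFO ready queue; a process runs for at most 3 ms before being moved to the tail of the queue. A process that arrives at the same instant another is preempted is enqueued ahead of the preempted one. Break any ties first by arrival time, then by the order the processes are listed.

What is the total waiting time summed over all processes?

86

Schedule: | idle 0-4 | 101 4-7 | 105 7-10 | 104 10-13 | 100 13-15 | 102 15-17 | 103 17-20 | 101 20-23 | 105 23-26 | 104 26-29 | 101 29-31 | 105 31-32 | 104 32-35 |
Completion: 100=15  101=31  102=17  103=20  104=35  105=32
Turnaround (C−A): 100=9  101=27  102=10  103=13  104=30  105=28
Waiting = turnaround − burst: 100=7, 101=19, 102=8, 103=10, 104=21, 105=21
Total waiting = 7 + 19 + 8 + 10 + 21 + 21 = 86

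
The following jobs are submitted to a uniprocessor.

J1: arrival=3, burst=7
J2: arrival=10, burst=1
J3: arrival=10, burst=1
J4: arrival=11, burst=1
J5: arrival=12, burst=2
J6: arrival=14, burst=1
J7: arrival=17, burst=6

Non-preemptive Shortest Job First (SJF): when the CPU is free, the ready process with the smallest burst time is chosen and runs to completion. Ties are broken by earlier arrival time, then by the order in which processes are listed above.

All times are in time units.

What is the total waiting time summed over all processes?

4

Gantt: | idle 0-3 | J1 3-10 | J2 10-11 | J3 11-12 | J4 12-13 | J5 13-15 | J6 15-16 | idle 16-17 | J7 17-23 |
Completion: J1=10  J2=11  J3=12  J4=13  J5=15  J6=16  J7=23
Turnaround (C−A): J1=7  J2=1  J3=2  J4=2  J5=3  J6=2  J7=6
Waiting = turnaround − burst: J1=0, J2=0, J3=1, J4=1, J5=1, J6=1, J7=0
Total waiting = 0 + 0 + 1 + 1 + 1 + 1 + 0 = 4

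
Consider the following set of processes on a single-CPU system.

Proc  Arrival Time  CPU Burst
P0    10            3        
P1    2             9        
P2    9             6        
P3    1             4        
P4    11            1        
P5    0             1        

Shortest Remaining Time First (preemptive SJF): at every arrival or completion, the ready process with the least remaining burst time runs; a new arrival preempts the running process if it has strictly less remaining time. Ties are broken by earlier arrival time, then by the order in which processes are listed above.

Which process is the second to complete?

P3

Timeline: | P5 0-1 | P3 1-5 | P1 5-10 | P0 10-11 | P4 11-12 | P0 12-14 | P1 14-18 | P2 18-24 |
Completion: P0=14  P1=18  P2=24  P3=5  P4=12  P5=1
Turnaround (C−A): P0=4  P1=16  P2=15  P3=4  P4=1  P5=1
Finish order: P5 → P3 → P4 → P0 → P1 → P2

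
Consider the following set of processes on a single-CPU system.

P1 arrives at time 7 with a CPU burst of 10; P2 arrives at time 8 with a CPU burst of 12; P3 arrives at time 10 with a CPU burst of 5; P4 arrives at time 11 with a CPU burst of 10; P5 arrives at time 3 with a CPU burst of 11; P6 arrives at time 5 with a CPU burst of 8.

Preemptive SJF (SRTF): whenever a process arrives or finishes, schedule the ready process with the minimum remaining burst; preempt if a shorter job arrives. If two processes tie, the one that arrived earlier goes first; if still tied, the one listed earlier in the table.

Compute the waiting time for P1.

20

Schedule: | idle 0-3 | P5 3-5 | P6 5-13 | P3 13-18 | P5 18-27 | P1 27-37 | P4 37-47 | P2 47-59 |
Completion: P1=37  P2=59  P3=18  P4=47  P5=27  P6=13
Turnaround (C−A): P1=30  P2=51  P3=8  P4=36  P5=24  P6=8
Waiting(P1) = turnaround − burst = 30 − 10 = 20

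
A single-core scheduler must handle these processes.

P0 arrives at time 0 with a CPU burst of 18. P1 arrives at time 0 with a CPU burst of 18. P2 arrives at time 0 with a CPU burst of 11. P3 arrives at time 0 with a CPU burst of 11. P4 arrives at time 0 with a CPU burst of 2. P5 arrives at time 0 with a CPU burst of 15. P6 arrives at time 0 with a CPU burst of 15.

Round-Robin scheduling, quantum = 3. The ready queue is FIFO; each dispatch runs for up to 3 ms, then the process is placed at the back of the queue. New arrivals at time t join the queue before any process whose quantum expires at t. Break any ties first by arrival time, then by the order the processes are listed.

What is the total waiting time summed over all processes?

Gantt: | P0 0-3 | P1 3-6 | P2 6-9 | P3 9-12 | P4 12-14 | P5 14-17 | P6 17-20 | P0 20-23 | P1 23-26 | P2 26-29 | P3 29-32 | P5 32-35 | P6 35-38 | P0 38-41 | P1 41-44 | P2 44-47 | P3 47-50 | P5 50-53 | P6 53-56 | P0 56-59 | P1 59-62 | P2 62-64 | P3 64-66 | P5 66-69 | P6 69-72 | P0 72-75 | P1 75-78 | P5 78-81 | P6 81-84 | P0 84-87 | P1 87-90 |
Completion: P0=87  P1=90  P2=64  P3=66  P4=14  P5=81  P6=84
Waiting = turnaround − burst: P0=69, P1=72, P2=53, P3=55, P4=12, P5=66, P6=69
Total waiting = 69 + 72 + 53 + 55 + 12 + 66 + 69 = 396

396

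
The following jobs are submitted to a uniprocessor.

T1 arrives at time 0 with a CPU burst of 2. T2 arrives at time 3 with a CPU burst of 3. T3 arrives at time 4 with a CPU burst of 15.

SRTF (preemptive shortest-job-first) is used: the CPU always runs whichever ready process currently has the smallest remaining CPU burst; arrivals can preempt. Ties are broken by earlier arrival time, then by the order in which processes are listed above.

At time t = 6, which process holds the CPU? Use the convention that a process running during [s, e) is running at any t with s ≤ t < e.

T3

Schedule: | T1 0-2 | idle 2-3 | T2 3-6 | T3 6-21 |
Completion: T1=2  T2=6  T3=21
Turnaround (C−A): T1=2  T2=3  T3=17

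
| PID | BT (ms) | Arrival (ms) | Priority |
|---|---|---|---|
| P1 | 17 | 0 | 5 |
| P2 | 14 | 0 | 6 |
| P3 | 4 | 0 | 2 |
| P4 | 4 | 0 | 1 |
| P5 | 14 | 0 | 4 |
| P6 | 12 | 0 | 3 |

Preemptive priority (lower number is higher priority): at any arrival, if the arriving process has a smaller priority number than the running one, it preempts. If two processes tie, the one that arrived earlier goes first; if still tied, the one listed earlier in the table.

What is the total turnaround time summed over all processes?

182

Gantt: | P4 0-4 | P3 4-8 | P6 8-20 | P5 20-34 | P1 34-51 | P2 51-65 |
Completion: P1=51  P2=65  P3=8  P4=4  P5=34  P6=20
Turnaround (C−A): P1=51  P2=65  P3=8  P4=4  P5=34  P6=20
Turnaround = completion − arrival: P1=51, P2=65, P3=8, P4=4, P5=34, P6=20
Total turnaround = 51 + 65 + 8 + 4 + 34 + 20 = 182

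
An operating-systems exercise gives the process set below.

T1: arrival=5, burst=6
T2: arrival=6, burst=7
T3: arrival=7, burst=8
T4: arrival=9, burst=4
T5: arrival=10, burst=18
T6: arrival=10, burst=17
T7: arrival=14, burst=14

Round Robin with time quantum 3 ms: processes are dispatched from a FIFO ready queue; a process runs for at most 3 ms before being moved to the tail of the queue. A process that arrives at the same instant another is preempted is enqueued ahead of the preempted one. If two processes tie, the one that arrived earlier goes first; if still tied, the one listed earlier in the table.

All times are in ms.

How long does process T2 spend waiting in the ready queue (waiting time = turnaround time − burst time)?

30

Gantt: | idle 0-5 | T1 5-8 | T2 8-11 | T3 11-14 | T1 14-17 | T4 17-20 | T5 20-23 | T6 23-26 | T2 26-29 | T7 29-32 | T3 32-35 | T4 35-36 | T5 36-39 | T6 39-42 | T2 42-43 | T7 43-46 | T3 46-48 | T5 48-51 | T6 51-54 | T7 54-57 | T5 57-60 | T6 60-63 | T7 63-66 | T5 66-69 | T6 69-72 | T7 72-74 | T5 74-77 | T6 77-79 |
Completion: T1=17  T2=43  T3=48  T4=36  T5=77  T6=79  T7=74
Waiting(T2) = turnaround − burst = 37 − 7 = 30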